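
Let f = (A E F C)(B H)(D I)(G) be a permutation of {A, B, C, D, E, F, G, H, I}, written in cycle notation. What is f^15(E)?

A

E lies in the 4-cycle (A E F C).
Powers repeat with period 4 on this cycle, and 15 mod 4 = 3, so f^15(E) = f^3(E).
Stepping 3 places around the cycle: E → F → C → A.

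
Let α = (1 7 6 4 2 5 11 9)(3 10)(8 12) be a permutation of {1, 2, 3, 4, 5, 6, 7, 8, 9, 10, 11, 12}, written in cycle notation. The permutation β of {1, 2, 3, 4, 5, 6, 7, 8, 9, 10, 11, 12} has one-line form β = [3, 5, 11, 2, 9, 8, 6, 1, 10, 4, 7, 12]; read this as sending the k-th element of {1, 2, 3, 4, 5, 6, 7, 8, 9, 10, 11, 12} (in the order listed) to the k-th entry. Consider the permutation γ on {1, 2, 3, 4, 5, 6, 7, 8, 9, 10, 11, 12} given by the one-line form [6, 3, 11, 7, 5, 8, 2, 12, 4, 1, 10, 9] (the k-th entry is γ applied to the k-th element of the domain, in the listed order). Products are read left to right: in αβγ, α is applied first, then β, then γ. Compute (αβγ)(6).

(αβγ)(6) = γ(β(α(6))). α(6) = 4, then β(4) = 2, then γ(2) = 3, so the result is 3.

3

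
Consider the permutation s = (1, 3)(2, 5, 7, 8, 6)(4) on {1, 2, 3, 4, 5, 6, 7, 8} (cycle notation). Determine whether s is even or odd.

The cycle lengths are 5, 2, 1.
A cycle is odd iff its length is even; s has 1 even-length cycle, so sgn(s) = (−1)^1 and s is odd.

odd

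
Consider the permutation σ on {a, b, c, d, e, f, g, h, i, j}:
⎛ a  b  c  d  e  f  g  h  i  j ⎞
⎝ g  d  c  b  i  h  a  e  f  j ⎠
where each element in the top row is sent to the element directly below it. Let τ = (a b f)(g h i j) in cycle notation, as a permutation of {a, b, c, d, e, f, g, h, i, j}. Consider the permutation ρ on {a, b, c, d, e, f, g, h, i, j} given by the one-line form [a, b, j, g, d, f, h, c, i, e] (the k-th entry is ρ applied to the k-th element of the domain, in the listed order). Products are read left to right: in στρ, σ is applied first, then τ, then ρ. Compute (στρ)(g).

(στρ)(g) = ρ(τ(σ(g))). σ(g) = a, then τ(a) = b, then ρ(b) = b, so the result is b.

b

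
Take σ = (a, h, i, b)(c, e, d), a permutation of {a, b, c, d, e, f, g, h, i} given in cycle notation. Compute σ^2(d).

d lies in the 3-cycle (c, e, d).
Stepping 2 places around the cycle: d → c → e.

e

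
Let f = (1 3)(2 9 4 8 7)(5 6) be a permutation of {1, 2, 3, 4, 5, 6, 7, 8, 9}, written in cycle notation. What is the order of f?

10

The disjoint cycles have lengths 5, 2, 2.
Since disjoint cycles commute, ord(f) = lcm(5, 2, 2) = 10.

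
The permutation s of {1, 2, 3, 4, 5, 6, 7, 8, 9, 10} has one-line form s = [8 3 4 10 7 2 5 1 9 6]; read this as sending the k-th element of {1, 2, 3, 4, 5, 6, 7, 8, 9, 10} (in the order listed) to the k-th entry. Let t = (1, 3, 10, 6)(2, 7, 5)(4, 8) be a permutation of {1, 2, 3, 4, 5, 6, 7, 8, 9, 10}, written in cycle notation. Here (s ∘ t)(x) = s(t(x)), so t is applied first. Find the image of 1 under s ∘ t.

4

First apply t: t(1) = 3, then s(3) = 4. Thus (s ∘ t)(1) = 4.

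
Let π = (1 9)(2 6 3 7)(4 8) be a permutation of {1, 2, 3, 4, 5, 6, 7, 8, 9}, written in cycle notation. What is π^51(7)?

3

7 lies in the 4-cycle (2 6 3 7).
Since the cycle has length 4, π^51 acts on it the same as π^3 (51 mod 4 = 3).
Stepping 3 places around the cycle: 7 → 2 → 6 → 3.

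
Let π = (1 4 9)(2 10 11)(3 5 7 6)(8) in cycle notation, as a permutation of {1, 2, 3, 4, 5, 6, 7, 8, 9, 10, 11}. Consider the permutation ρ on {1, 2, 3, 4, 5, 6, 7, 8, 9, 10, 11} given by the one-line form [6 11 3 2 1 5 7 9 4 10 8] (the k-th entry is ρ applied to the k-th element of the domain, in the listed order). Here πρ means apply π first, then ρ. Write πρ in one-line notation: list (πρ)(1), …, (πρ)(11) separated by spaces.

2 10 1 4 7 3 5 9 6 8 11

(πρ)(x) = ρ(π(x)). Computing each image: ρ(π(1)) = ρ(4) = 2, ρ(π(2)) = ρ(10) = 10, ρ(π(3)) = ρ(5) = 1, ρ(π(4)) = ρ(9) = 4, ρ(π(5)) = ρ(7) = 7, ρ(π(6)) = ρ(3) = 3, ρ(π(7)) = ρ(6) = 5, ρ(π(8)) = ρ(8) = 9, ρ(π(9)) = ρ(1) = 6, ρ(π(10)) = ρ(11) = 8, ρ(π(11)) = ρ(2) = 11.
Hence πρ = [2 10 1 4 7 3 5 9 6 8 11].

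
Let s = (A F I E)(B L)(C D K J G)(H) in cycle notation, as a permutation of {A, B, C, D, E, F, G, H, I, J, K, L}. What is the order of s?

The disjoint cycles have lengths 5, 4, 2, 1.
Since disjoint cycles commute, ord(s) = lcm(5, 4, 2) = 20.

20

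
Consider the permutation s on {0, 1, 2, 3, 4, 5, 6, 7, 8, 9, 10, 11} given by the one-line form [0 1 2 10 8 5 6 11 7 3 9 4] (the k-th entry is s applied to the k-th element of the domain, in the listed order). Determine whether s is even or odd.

In disjoint-cycle form the cycle lengths are 4, 3, 1, 1, 1, 1, 1.
A cycle of length ℓ contributes ℓ−1 transpositions, so s is a product of 3 + 2 = 5 transpositions — odd.

odd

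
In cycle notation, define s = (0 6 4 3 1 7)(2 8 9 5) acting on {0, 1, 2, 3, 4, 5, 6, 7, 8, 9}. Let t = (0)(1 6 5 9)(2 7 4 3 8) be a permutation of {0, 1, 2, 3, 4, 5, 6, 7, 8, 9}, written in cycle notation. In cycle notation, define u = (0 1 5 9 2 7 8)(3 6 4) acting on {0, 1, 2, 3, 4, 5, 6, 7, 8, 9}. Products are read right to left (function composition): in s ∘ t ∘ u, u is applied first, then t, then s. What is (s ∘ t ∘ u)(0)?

4

Chase 0: u(0) = 1; t(1) = 6; s(6) = 4. Hence (s ∘ t ∘ u)(0) = 4.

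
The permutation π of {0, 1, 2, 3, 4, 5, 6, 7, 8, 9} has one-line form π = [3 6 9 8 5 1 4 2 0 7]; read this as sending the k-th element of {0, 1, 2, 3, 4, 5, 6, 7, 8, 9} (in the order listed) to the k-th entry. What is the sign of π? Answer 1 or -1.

In disjoint-cycle form the cycle lengths are 4, 3, 3.
A cycle is odd iff its length is even; π has 1 even-length cycle, so sgn(π) = (−1)^1 and π is odd.

-1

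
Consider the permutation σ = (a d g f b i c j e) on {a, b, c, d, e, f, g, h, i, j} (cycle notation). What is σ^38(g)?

b

g lies in the 9-cycle (a d g f b i c j e).
Powers repeat with period 9 on this cycle, and 38 mod 9 = 2, so σ^38(g) = σ^2(g).
Stepping 2 places around the cycle: g → f → b.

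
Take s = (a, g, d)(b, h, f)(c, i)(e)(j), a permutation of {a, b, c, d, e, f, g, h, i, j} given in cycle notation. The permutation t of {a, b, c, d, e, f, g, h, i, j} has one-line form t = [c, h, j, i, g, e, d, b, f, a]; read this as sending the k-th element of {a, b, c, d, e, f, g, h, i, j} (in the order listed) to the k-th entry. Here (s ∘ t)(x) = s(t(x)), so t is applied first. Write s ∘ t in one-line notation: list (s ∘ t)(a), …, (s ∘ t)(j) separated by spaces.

(s ∘ t)(x) = s(t(x)). Computing each image: s(t(a)) = s(c) = i, s(t(b)) = s(h) = f, s(t(c)) = s(j) = j, s(t(d)) = s(i) = c, s(t(e)) = s(g) = d, s(t(f)) = s(e) = e, s(t(g)) = s(d) = a, s(t(h)) = s(b) = h, s(t(i)) = s(f) = b, s(t(j)) = s(a) = g.
Hence s ∘ t = [i f j c d e a h b g].

i f j c d e a h b g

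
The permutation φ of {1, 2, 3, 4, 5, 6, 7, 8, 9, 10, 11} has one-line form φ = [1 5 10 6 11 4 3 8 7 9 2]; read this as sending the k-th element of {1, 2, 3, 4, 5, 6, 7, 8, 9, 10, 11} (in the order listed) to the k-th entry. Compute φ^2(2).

11

Tracing 2 → 5 → … returns to 2 after 3 steps, so 2 lies in a 3-cycle (2 5 11).
Stepping 2 places around the cycle: 2 → 5 → 11.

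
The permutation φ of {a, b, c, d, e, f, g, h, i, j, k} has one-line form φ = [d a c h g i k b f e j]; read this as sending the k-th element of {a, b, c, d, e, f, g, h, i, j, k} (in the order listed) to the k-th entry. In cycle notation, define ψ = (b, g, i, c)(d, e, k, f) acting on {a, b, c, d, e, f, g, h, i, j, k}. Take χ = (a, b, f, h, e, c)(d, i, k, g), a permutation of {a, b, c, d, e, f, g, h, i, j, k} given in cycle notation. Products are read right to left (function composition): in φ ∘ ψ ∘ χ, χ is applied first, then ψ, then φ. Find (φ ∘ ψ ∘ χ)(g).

Apply the permutations in order: χ(g) = d, then ψ(d) = e, then φ(e) = g. So (φ ∘ ψ ∘ χ)(g) = g.

g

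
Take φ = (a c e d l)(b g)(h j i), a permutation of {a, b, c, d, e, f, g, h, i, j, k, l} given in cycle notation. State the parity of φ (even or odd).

odd

The cycle lengths are 5, 3, 2, 1, 1.
A cycle is odd iff its length is even; φ has 1 even-length cycle, so sgn(φ) = (−1)^1 and φ is odd.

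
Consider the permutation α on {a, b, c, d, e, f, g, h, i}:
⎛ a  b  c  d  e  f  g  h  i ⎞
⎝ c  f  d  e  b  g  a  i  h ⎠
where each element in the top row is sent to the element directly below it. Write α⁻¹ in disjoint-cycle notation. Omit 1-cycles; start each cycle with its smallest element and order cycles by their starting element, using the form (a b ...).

The cycle decomposition of α is (a c d e b f g)(h i).
Reversing each cycle (and rotating so the smallest element leads) gives α⁻¹ = (a g f b e d c)(h i).

(a g f b e d c)(h i)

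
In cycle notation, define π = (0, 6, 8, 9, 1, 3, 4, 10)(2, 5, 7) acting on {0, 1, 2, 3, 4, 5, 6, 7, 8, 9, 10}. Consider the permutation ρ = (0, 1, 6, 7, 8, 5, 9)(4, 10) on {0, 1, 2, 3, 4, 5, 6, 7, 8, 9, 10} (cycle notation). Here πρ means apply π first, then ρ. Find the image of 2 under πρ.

(πρ)(2) = ρ(π(2)). π(2) = 5, then ρ(5) = 9. So (πρ)(2) = 9.

9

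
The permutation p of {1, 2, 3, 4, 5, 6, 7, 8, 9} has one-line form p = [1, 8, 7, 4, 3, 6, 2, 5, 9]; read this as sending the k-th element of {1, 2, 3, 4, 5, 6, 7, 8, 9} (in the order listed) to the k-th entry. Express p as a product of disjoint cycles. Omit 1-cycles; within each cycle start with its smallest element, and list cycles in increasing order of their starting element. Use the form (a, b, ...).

(2, 8, 5, 3, 7)

Start at 2 and follow images: 2 → 8 → 5 → 3 → 7 → 2, giving the cycle (2, 8, 5, 3, 7).
Repeating from the next unused element and collecting all non-trivial cycles gives (2, 8, 5, 3, 7).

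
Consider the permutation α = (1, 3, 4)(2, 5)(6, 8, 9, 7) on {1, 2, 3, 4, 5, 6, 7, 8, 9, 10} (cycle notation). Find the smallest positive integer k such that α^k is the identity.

The cycle type of α is (4, 3, 2, 1).
The order of α is the least common multiple of its cycle lengths: lcm(4, 3, 2) = 12.

12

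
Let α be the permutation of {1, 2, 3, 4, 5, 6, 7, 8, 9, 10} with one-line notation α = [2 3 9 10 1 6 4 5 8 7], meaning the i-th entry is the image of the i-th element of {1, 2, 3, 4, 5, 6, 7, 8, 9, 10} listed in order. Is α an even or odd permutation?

In disjoint-cycle form the cycle lengths are 6, 3, 1.
A cycle is odd iff its length is even; α has 1 even-length cycle, so sgn(α) = (−1)^1 and α is odd.

odd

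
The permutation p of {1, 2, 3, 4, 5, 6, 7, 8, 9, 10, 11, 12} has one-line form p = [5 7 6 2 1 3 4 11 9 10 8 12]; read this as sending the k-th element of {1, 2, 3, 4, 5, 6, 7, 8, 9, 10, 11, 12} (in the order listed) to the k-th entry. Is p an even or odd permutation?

In disjoint-cycle form the cycle lengths are 3, 2, 2, 2, 1, 1, 1.
A cycle of length ℓ contributes ℓ−1 transpositions, so p is a product of 2 + 1 + 1 + 1 = 5 transpositions — odd.

odd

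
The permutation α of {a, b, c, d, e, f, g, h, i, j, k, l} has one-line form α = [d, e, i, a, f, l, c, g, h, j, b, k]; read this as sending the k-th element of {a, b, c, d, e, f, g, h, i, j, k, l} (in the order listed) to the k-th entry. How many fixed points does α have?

The fixed points (elements with α(x) = x) are {j}, so there is 1.

1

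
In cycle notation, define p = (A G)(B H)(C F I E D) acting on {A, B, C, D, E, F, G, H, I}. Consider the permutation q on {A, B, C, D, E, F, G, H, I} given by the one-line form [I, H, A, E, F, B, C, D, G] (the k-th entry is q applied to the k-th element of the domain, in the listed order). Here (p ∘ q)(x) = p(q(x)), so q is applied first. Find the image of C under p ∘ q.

G

First apply q: q(C) = A, then p(A) = G. Thus (p ∘ q)(C) = G.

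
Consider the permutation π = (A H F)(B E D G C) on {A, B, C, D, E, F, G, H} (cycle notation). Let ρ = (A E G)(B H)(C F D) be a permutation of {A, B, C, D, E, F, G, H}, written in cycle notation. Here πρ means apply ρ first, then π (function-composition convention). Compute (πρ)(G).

First apply ρ: ρ(G) = A, then π(A) = H. Thus (πρ)(G) = H.

H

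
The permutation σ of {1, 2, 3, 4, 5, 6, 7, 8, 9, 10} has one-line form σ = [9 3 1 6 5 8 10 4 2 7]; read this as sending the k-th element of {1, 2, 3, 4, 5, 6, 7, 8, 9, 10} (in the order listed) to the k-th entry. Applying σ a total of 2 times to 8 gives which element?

6

Tracing 8 → 4 → … returns to 8 after 3 steps, so 8 lies in a 3-cycle (4 6 8).
Advancing 2 steps from 8: 8 → 4 → 6.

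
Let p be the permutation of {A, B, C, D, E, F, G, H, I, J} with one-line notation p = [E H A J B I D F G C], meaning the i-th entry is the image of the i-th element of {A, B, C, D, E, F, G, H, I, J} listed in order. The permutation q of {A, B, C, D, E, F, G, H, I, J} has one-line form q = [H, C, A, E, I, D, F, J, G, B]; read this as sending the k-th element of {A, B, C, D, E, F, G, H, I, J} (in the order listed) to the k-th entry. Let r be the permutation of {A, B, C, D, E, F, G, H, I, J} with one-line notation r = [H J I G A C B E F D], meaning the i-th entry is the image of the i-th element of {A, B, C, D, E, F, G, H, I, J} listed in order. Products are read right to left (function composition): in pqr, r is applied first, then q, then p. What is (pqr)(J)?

B

(pqr)(J) = p(q(r(J))). r(J) = D, then q(D) = E, then p(E) = B, so the result is B.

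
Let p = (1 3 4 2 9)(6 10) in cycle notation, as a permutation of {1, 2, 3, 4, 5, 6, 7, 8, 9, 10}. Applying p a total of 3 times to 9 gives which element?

9 lies in the 5-cycle (1 3 4 2 9).
Stepping 3 places around the cycle: 9 → 1 → 3 → 4.

4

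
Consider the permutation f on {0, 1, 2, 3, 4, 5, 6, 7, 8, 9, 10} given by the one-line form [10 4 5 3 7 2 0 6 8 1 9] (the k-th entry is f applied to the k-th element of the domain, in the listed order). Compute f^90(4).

Tracing 4 → 7 → … returns to 4 after 7 steps, so 4 lies in a 7-cycle (0, 10, 9, 1, 4, 7, 6).
Since the cycle has length 7, f^90 acts on it the same as f^6 (90 mod 7 = 6).
Advancing 6 steps from 4: 4 → 7 → 6 → 0 → 10 → 9 → 1.

1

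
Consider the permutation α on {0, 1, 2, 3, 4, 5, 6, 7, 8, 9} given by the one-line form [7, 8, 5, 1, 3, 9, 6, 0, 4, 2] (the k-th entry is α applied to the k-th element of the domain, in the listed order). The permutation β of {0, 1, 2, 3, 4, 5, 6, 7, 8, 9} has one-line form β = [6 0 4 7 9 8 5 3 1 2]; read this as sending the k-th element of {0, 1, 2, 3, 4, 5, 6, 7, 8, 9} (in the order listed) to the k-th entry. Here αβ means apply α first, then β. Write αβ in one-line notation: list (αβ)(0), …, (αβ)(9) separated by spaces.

(αβ)(x) = β(α(x)). Computing each image: β(α(0)) = β(7) = 3, β(α(1)) = β(8) = 1, β(α(2)) = β(5) = 8, β(α(3)) = β(1) = 0, β(α(4)) = β(3) = 7, β(α(5)) = β(9) = 2, β(α(6)) = β(6) = 5, β(α(7)) = β(0) = 6, β(α(8)) = β(4) = 9, β(α(9)) = β(2) = 4.
Hence αβ = [3 1 8 0 7 2 5 6 9 4].

3 1 8 0 7 2 5 6 9 4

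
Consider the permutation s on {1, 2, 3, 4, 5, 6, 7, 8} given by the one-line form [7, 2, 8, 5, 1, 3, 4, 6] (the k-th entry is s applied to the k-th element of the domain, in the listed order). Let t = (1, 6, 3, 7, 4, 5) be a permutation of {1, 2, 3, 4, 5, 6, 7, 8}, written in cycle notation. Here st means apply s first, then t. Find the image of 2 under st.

2

s(2) = 2, then t(2) = 2; composing gives (st)(2) = 2.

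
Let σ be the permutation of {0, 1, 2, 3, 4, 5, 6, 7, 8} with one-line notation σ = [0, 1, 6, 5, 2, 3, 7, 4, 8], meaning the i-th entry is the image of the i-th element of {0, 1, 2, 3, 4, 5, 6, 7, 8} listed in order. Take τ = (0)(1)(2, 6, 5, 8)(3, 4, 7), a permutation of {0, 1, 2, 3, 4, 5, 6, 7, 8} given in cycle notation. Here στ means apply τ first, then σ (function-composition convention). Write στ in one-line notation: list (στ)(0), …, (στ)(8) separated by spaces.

(στ)(x) = σ(τ(x)). Computing each image: σ(τ(0)) = σ(0) = 0, σ(τ(1)) = σ(1) = 1, σ(τ(2)) = σ(6) = 7, σ(τ(3)) = σ(4) = 2, σ(τ(4)) = σ(7) = 4, σ(τ(5)) = σ(8) = 8, σ(τ(6)) = σ(5) = 3, σ(τ(7)) = σ(3) = 5, σ(τ(8)) = σ(2) = 6.
Hence στ = [0 1 7 2 4 8 3 5 6].

0 1 7 2 4 8 3 5 6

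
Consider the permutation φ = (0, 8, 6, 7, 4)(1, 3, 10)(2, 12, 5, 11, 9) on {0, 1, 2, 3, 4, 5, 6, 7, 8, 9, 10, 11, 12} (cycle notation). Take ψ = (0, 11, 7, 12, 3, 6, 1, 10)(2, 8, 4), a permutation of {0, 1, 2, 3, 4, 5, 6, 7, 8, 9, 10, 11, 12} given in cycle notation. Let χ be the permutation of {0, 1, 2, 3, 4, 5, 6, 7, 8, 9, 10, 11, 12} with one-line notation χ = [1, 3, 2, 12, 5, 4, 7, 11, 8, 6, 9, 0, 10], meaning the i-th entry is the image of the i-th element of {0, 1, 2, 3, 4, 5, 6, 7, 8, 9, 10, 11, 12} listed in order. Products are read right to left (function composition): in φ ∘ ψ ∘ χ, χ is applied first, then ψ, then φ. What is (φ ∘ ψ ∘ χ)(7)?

Apply the permutations in order: χ(7) = 11, then ψ(11) = 7, then φ(7) = 4. So (φ ∘ ψ ∘ χ)(7) = 4.

4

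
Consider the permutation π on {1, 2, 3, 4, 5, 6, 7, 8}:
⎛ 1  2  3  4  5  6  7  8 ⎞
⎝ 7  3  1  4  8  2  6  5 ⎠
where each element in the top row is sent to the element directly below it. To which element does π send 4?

4

The entry below 4 in the array is 4, so π(4) = 4.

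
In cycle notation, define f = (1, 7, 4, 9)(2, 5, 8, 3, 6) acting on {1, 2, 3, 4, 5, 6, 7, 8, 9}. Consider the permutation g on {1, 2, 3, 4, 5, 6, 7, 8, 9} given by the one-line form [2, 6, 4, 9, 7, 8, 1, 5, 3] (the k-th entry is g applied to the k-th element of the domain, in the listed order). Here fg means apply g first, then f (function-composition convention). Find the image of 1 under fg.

5

(fg)(1) = f(g(1)). g(1) = 2, then f(2) = 5. So (fg)(1) = 5.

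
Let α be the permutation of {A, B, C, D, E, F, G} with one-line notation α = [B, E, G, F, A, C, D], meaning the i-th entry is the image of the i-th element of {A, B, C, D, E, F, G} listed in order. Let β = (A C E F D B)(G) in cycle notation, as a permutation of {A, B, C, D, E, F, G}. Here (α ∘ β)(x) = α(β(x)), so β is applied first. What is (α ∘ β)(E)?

First apply β: β(E) = F, then α(F) = C. Thus (α ∘ β)(E) = C.

C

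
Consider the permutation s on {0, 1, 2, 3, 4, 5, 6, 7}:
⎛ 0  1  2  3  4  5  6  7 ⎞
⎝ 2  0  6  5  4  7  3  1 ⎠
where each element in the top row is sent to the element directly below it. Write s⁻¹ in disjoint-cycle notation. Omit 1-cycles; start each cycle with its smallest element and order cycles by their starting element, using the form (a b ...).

First write s in disjoint cycles: (0 2 6 3 5 7 1).
Reversing each cycle (and rotating so the smallest element leads) gives s⁻¹ = (0 1 7 5 3 6 2).

(0 1 7 5 3 6 2)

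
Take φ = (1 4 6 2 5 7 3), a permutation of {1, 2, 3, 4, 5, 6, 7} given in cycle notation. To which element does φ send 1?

4

In the cycle (1 4 6 2 5 7 3), 1 is followed by 4, so φ(1) = 4.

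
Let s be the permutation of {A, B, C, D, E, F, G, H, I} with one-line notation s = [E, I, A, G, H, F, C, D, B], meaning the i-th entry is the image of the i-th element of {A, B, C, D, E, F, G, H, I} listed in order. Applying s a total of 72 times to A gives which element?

A

Tracing A → E → … returns to A after 6 steps, so A lies in a 6-cycle (A, E, H, D, G, C).
On a 6-cycle, s^6 is the identity, so s^72 = s^0 there (72 ≡ 0 mod 6).
So s^72(A) = A.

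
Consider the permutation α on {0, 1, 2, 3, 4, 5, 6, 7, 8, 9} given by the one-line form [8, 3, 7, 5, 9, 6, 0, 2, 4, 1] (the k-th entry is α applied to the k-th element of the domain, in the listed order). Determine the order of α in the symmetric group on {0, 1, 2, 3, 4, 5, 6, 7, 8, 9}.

Writing α as disjoint cycles, the cycle lengths are 8, 2.
The order of α is the least common multiple of its cycle lengths: lcm(8, 2) = 8.

8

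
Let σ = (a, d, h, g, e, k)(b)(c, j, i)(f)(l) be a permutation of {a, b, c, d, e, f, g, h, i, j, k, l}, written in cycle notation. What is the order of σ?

6

The disjoint cycles have lengths 6, 3, 1, 1, 1.
Since disjoint cycles commute, ord(σ) = lcm(6, 3) = 6.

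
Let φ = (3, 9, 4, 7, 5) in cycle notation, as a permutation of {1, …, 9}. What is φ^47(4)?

4 lies in the 5-cycle (3, 9, 4, 7, 5).
Since the cycle has length 5, φ^47 acts on it the same as φ^2 (47 mod 5 = 2).
Advancing 2 steps from 4: 4 → 7 → 5.

5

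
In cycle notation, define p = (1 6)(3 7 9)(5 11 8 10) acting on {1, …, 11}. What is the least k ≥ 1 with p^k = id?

The disjoint cycles have lengths 4, 3, 2, 1, 1.
The order is lcm(4, 3, 2) = 12.

12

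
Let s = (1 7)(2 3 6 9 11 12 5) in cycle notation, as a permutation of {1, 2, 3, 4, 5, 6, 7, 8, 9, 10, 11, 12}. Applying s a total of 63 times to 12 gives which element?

12 lies in the 7-cycle (2 3 6 9 11 12 5).
Powers repeat with period 7 on this cycle, and 63 mod 7 = 0, so s^63(12) = s^0(12).
So s^63(12) = 12.

12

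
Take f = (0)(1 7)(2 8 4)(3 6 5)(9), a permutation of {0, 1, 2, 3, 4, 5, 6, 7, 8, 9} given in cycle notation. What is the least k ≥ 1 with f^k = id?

6

The cycle type of f is (3, 3, 2, 1, 1).
Since disjoint cycles commute, ord(f) = lcm(3, 3, 2) = 6.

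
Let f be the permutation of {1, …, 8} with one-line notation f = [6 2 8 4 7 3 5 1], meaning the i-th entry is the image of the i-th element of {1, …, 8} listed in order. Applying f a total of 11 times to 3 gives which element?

6

Tracing 3 → 8 → … returns to 3 after 4 steps, so 3 lies in a 4-cycle (1 6 3 8).
Powers repeat with period 4 on this cycle, and 11 mod 4 = 3, so f^11(3) = f^3(3).
Stepping 3 places around the cycle: 3 → 8 → 1 → 6.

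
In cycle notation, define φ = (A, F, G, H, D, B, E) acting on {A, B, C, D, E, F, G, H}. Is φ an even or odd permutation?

even

The cycle lengths are 7, 1.
A cycle is odd iff its length is even; φ has 0 even-length cycles, so sgn(φ) = (−1)^0 and φ is even.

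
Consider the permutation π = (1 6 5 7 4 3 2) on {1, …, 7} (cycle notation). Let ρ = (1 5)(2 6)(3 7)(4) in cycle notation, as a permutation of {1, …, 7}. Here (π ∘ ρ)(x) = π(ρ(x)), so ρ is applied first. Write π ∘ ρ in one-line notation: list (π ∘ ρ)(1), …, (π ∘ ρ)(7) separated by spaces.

(π ∘ ρ)(x) = π(ρ(x)). Computing each image: π(ρ(1)) = π(5) = 7, π(ρ(2)) = π(6) = 5, π(ρ(3)) = π(7) = 4, π(ρ(4)) = π(4) = 3, π(ρ(5)) = π(1) = 6, π(ρ(6)) = π(2) = 1, π(ρ(7)) = π(3) = 2.
Hence π ∘ ρ = [7 5 4 3 6 1 2].

7 5 4 3 6 1 2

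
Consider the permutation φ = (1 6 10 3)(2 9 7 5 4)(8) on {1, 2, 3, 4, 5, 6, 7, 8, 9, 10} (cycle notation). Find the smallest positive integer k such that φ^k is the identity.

20

The disjoint cycles have lengths 5, 4, 1.
Since disjoint cycles commute, ord(φ) = lcm(5, 4) = 20.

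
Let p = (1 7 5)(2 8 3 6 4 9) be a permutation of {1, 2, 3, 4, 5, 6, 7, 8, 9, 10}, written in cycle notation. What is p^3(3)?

9

3 lies in the 6-cycle (2 8 3 6 4 9).
Stepping 3 places around the cycle: 3 → 6 → 4 → 9.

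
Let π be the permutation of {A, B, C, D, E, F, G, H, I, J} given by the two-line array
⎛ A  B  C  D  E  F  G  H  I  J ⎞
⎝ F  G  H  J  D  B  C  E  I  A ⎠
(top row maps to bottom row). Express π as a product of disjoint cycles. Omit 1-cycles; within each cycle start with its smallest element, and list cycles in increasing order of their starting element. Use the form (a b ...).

From A: A → F → B → G → C → H → E → D → J → A, closing the cycle (A F B G C H E D J).
Repeating from the next unused element and collecting all non-trivial cycles gives (A F B G C H E D J).

(A F B G C H E D J)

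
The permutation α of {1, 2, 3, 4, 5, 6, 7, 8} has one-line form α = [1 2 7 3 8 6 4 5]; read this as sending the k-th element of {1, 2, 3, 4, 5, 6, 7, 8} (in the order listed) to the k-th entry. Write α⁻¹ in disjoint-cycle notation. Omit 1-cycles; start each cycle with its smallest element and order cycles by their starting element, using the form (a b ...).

First write α in disjoint cycles: (3 7 4)(5 8).
The inverse reverses every cycle; in canonical form, α⁻¹ = (3 4 7)(5 8).

(3 4 7)(5 8)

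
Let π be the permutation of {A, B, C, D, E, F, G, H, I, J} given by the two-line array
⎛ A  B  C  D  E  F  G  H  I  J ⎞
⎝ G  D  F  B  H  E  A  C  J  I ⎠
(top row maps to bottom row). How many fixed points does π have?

0

No element satisfies π(x) = x, so there are 0 fixed points.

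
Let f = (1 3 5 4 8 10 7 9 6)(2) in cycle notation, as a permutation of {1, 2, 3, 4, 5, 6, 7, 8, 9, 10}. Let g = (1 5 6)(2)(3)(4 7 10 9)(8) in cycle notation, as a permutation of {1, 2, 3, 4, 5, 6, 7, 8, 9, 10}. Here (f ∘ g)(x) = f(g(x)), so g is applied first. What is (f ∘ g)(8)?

10

(f ∘ g)(8) = f(g(8)). g(8) = 8, then f(8) = 10. So (f ∘ g)(8) = 10.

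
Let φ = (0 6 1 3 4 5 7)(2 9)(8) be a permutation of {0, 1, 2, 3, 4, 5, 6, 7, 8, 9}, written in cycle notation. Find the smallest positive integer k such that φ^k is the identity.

14

The disjoint cycles have lengths 7, 2, 1.
The order of φ is the least common multiple of its cycle lengths: lcm(7, 2) = 14.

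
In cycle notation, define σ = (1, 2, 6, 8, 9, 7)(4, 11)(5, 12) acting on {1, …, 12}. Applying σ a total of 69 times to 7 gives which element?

6

7 lies in the 6-cycle (1, 2, 6, 8, 9, 7).
Since the cycle has length 6, σ^69 acts on it the same as σ^3 (69 mod 6 = 3).
Advancing 3 steps from 7: 7 → 1 → 2 → 6.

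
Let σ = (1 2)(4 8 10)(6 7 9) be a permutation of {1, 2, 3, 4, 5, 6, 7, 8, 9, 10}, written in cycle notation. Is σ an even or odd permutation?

The cycle lengths are 3, 3, 2, 1, 1.
A cycle is odd iff its length is even; σ has 1 even-length cycle, so sgn(σ) = (−1)^1 and σ is odd.

odd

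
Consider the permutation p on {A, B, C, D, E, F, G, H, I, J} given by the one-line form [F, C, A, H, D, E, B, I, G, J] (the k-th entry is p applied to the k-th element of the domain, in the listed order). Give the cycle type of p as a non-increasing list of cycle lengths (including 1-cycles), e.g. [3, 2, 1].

The disjoint cycles are (A F E D H I G B C)(J), with lengths 9, 1 in non-increasing order.

[9, 1]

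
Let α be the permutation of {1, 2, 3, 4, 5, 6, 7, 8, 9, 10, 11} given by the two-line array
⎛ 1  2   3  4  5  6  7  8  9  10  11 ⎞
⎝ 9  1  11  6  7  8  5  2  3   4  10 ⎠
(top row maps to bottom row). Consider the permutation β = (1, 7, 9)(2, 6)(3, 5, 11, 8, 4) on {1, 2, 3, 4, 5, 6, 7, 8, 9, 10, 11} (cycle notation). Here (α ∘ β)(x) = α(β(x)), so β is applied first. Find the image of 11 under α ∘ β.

First apply β: β(11) = 8, then α(8) = 2. Thus (α ∘ β)(11) = 2.

2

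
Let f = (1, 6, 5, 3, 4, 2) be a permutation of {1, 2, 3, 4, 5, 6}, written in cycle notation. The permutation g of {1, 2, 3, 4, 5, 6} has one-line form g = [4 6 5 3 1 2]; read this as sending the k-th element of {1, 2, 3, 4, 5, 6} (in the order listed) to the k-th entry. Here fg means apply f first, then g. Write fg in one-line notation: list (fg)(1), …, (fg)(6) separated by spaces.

(fg)(x) = g(f(x)). Computing each image: g(f(1)) = g(6) = 2, g(f(2)) = g(1) = 4, g(f(3)) = g(4) = 3, g(f(4)) = g(2) = 6, g(f(5)) = g(3) = 5, g(f(6)) = g(5) = 1.
Hence fg = [2 4 3 6 5 1].

2 4 3 6 5 1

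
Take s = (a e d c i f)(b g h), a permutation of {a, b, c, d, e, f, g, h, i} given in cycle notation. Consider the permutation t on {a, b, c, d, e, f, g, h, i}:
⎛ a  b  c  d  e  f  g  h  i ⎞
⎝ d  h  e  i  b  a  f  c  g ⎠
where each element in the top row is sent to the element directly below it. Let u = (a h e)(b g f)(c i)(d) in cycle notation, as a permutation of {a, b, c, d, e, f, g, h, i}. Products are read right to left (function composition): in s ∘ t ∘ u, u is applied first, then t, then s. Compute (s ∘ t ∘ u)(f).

Chase f: u(f) = b; t(b) = h; s(h) = b. Hence (s ∘ t ∘ u)(f) = b.

b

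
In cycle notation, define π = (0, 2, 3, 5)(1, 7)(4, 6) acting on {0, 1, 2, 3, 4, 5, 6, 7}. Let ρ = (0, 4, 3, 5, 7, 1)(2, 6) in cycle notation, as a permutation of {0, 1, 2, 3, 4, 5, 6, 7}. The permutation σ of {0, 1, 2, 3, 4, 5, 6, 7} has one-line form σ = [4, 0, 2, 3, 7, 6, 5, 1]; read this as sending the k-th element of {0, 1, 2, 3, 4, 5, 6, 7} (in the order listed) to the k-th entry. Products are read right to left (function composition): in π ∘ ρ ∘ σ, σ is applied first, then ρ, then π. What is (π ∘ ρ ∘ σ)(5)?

Chase 5: σ(5) = 6; ρ(6) = 2; π(2) = 3. Hence (π ∘ ρ ∘ σ)(5) = 3.

3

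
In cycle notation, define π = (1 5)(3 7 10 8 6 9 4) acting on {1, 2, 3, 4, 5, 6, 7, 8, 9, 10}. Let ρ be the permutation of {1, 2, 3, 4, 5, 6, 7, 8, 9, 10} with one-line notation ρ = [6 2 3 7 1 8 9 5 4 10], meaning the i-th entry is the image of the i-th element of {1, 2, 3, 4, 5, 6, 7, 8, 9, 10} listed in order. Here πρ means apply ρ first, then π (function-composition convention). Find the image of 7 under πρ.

4

First apply ρ: ρ(7) = 9, then π(9) = 4. Thus (πρ)(7) = 4.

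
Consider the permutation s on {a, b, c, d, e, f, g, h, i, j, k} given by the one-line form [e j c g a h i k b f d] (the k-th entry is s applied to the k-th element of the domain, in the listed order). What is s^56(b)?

b

Tracing b → j → … returns to b after 8 steps, so b lies in an 8-cycle (b j f h k d g i).
Since the cycle has length 8, s^56 acts on it the same as s^0 (56 mod 8 = 0).
So s^56(b) = b.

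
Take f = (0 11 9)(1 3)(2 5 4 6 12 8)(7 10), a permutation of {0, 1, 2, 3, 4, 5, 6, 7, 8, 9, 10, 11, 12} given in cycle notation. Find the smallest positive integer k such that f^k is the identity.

The cycle type of f is (6, 3, 2, 2).
Since disjoint cycles commute, ord(f) = lcm(6, 3, 2, 2) = 6.

6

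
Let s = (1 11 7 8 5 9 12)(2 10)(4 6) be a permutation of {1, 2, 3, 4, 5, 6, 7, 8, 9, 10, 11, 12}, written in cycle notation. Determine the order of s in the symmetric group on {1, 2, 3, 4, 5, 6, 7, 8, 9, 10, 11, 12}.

14

The cycle type of s is (7, 2, 2, 1).
Since disjoint cycles commute, ord(s) = lcm(7, 2, 2) = 14.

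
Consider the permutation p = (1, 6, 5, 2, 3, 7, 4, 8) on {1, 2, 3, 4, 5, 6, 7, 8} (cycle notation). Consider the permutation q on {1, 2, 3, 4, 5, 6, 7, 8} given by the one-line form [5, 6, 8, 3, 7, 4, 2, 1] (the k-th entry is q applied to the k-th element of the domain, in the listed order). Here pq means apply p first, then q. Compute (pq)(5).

6

First apply p: p(5) = 2, then q(2) = 6. Thus (pq)(5) = 6.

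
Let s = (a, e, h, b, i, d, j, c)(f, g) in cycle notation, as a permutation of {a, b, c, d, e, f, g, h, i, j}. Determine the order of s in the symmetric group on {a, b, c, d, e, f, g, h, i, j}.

8

The disjoint cycles have lengths 8, 2.
Since disjoint cycles commute, ord(s) = lcm(8, 2) = 8.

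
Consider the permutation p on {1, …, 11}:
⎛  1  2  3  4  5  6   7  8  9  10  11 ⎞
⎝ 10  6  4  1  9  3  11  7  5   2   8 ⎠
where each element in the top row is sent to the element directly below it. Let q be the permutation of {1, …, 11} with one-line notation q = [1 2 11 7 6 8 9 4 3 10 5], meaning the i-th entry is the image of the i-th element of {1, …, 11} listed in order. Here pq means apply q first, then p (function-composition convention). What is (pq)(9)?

q(9) = 3, then p(3) = 4; composing gives (pq)(9) = 4.

4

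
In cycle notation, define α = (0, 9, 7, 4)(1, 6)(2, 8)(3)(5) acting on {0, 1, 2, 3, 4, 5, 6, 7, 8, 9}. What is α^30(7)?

7 lies in the 4-cycle (0, 9, 7, 4).
On a 4-cycle, α^4 is the identity, so α^30 = α^2 there (30 ≡ 2 mod 4).
Stepping 2 places around the cycle: 7 → 4 → 0.

0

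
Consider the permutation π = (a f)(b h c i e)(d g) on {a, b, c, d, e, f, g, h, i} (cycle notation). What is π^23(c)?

b

c lies in the 5-cycle (b h c i e).
Powers repeat with period 5 on this cycle, and 23 mod 5 = 3, so π^23(c) = π^3(c).
Stepping 3 places around the cycle: c → i → e → b.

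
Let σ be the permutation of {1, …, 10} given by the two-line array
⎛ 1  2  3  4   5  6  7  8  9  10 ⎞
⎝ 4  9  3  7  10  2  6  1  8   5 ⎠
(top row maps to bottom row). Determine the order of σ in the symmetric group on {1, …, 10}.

The disjoint-cycle form of σ has cycle lengths 7, 2, 1.
The order of σ is the least common multiple of its cycle lengths: lcm(7, 2) = 14.

14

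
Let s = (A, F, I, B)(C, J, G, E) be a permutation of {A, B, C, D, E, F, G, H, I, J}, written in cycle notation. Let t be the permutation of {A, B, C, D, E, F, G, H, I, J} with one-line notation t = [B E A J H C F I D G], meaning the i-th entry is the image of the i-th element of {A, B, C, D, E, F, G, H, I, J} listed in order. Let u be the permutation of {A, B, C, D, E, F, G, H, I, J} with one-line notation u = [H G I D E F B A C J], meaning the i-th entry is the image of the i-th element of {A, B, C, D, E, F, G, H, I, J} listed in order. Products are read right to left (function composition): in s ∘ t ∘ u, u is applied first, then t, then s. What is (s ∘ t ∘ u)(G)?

C

Apply the permutations in order: u(G) = B, then t(B) = E, then s(E) = C. So (s ∘ t ∘ u)(G) = C.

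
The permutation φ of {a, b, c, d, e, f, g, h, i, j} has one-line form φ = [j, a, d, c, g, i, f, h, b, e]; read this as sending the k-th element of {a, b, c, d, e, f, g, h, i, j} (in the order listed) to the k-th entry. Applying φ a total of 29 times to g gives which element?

Tracing g → f → … returns to g after 7 steps, so g lies in a 7-cycle (a, j, e, g, f, i, b).
Since the cycle has length 7, φ^29 acts on it the same as φ^1 (29 mod 7 = 1).
Advancing 1 step from g: g → f.

f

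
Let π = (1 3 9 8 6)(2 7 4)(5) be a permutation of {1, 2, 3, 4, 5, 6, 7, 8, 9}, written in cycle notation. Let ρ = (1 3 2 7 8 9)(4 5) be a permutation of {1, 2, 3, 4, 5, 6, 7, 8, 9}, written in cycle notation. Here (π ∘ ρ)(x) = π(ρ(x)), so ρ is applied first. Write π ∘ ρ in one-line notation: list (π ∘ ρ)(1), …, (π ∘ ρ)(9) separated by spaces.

For each element, apply ρ then π: 1 → 3 → 9; 2 → 7 → 4; 3 → 2 → 7; 4 → 5 → 5; 5 → 4 → 2; 6 → 6 → 1; 7 → 8 → 6; 8 → 9 → 8; 9 → 1 → 3.
So π ∘ ρ in one-line form is 9 4 7 5 2 1 6 8 3.

9 4 7 5 2 1 6 8 3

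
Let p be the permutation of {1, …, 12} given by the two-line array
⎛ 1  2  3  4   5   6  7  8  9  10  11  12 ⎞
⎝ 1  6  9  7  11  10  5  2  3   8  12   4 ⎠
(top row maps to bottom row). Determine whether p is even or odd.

In disjoint-cycle form the cycle lengths are 5, 4, 2, 1.
A cycle of length ℓ contributes ℓ−1 transpositions, so p is a product of 4 + 3 + 1 = 8 transpositions — even.

even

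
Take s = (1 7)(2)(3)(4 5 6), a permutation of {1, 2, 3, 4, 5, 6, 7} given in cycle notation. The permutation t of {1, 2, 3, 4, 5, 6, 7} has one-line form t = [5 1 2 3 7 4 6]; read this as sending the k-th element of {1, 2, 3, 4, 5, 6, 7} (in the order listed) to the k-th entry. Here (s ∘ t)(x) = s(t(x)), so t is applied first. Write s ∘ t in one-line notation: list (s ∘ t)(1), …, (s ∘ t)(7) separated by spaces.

For each element, apply t then s: 1 → 5 → 6; 2 → 1 → 7; 3 → 2 → 2; 4 → 3 → 3; 5 → 7 → 1; 6 → 4 → 5; 7 → 6 → 4.
So s ∘ t in one-line form is 6 7 2 3 1 5 4.

6 7 2 3 1 5 4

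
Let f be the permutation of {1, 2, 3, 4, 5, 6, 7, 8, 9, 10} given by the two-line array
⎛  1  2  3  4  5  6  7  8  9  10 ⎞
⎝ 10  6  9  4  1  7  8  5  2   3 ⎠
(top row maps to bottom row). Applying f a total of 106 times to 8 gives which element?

Tracing 8 → 5 → … returns to 8 after 9 steps, so 8 lies in a 9-cycle (1, 10, 3, 9, 2, 6, 7, 8, 5).
Since the cycle has length 9, f^106 acts on it the same as f^7 (106 mod 9 = 7).
Stepping 7 places around the cycle: 8 → 5 → 1 → 10 → 3 → 9 → 2 → 6.

6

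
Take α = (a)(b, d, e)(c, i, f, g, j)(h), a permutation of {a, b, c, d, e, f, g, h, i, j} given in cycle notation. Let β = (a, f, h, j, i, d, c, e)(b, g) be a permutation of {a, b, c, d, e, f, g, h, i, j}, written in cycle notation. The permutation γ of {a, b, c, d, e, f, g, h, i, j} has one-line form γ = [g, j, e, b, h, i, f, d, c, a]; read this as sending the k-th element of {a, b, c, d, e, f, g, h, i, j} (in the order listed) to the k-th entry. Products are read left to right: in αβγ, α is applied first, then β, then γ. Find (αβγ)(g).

c

Chase g: α(g) = j; β(j) = i; γ(i) = c. Hence (αβγ)(g) = c.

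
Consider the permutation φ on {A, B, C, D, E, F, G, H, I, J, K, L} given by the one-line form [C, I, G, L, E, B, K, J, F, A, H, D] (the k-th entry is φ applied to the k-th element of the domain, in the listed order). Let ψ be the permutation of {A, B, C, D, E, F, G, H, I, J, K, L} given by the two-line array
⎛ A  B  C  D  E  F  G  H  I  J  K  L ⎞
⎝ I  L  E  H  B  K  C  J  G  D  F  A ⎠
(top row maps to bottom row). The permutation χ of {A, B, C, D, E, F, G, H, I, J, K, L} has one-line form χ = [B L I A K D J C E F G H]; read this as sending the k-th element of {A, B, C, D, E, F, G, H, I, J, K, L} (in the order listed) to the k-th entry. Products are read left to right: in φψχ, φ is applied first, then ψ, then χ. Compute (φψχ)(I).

G

Chase I: φ(I) = F; ψ(F) = K; χ(K) = G. Hence (φψχ)(I) = G.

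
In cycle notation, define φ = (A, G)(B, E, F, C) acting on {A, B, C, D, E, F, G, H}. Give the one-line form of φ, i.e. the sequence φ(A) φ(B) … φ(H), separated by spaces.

G E B D F C A H

Reading each image from the cycles: A→G, B→E, C→B, D→D, E→F, F→C, G→A, H→H.
Listing these in domain order gives G E B D F C A H.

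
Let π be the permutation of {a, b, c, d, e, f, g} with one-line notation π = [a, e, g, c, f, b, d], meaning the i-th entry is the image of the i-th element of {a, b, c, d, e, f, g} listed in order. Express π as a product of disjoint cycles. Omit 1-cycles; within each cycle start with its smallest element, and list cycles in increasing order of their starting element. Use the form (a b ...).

Iterating π from b gives b → e → f → b; that is the 3-cycle (b e f).
Repeating from the next unused element and collecting all non-trivial cycles gives (b e f)(c g d).

(b e f)(c g d)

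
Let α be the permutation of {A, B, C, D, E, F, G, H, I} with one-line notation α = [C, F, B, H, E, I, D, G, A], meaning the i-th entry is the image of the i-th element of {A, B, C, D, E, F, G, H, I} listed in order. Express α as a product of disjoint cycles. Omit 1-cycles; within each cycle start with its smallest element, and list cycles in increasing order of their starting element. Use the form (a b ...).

Start at A and follow images: A → C → B → F → I → A, giving the cycle (A C B F I).
Repeating from the next unused element and collecting all non-trivial cycles gives (A C B F I)(D H G).

(A C B F I)(D H G)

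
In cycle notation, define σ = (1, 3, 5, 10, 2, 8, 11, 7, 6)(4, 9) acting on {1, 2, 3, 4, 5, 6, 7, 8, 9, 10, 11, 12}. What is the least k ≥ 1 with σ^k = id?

The cycle type of σ is (9, 2, 1).
The order of σ is the least common multiple of its cycle lengths: lcm(9, 2) = 18.

18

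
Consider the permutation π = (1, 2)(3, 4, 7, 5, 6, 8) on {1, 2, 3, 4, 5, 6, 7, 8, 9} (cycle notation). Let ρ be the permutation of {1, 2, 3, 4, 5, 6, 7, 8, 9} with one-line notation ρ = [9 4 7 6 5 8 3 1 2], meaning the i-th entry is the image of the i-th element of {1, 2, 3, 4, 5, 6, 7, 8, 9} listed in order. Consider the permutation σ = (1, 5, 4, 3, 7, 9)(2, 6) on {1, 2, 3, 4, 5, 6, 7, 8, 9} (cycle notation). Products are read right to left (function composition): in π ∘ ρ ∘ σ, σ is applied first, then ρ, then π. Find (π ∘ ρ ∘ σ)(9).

9

Apply the permutations in order: σ(9) = 1, then ρ(1) = 9, then π(9) = 9. So (π ∘ ρ ∘ σ)(9) = 9.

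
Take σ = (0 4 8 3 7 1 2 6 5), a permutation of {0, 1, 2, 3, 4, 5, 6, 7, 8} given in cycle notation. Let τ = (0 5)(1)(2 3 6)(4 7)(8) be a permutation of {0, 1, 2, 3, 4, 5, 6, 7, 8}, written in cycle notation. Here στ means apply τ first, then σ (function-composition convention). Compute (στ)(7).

8

τ(7) = 4, then σ(4) = 8; composing gives (στ)(7) = 8.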